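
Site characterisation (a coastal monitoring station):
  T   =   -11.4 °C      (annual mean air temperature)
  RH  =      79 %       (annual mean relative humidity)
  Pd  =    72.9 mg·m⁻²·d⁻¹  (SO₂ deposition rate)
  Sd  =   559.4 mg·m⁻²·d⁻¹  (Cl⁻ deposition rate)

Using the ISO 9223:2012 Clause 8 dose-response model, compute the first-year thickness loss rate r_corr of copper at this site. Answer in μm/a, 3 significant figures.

copper: T≤10 °C ⇒ hinge +0.126·(-11.4−10) = -2.6964
  SO₂ term: 0.0053·72.9^0.26·exp(0.059·79-2.6964) = 0.1153
  Sd branch = 0.01025·Sd^0.27·e^(0.036·RH+0.049·T) = 0.5561 μm/a
  sum: 0.1153 + 0.5561 → r_corr = 0.6714 μm/a

r_corr = 0.671 μm/a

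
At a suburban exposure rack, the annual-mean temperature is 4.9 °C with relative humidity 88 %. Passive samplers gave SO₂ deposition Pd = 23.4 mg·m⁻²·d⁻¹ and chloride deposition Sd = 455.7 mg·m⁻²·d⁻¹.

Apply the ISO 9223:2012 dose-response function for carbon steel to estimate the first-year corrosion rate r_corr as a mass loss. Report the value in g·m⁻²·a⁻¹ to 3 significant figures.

r_corr = 985 g·m⁻²·a⁻¹

carbon steel: f(T) = +0.150·(T−10) [T≤10 °C] = -0.7650
  SO₂ term: 1.77·23.4^0.52·exp(0.02·88-0.7650) = 24.67
  Cl⁻ term: 0.102·455.7^0.62·exp(0.033·88+0.04·4.9) = 100.8
  sum: 24.67 + 100.8 → r_corr = 125.4 μm/a
Convert to mass loss: 125.4 μm/a × 7.85 g/cm³ = 984.6 g·m⁻²·a⁻¹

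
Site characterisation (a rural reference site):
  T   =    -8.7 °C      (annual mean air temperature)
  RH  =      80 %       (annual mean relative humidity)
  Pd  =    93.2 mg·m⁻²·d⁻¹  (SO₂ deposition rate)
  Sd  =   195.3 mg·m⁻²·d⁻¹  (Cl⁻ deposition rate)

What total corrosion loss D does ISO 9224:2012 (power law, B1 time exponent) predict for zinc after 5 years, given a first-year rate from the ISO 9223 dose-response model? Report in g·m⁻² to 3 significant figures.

zinc: T≤10 °C ⇒ hinge +0.038·(-8.7−10) = -0.7106
  sulphur-dioxide contribution → 1.848 μm/a
  chloride contribution → 0.3203 μm/a
  ⇒ r_corr(zinc) = 2.168 μm/a
Long-term exponent b (ISO 9224 Table 2, B1) = 0.813
  D(5) = 2.168 × 5^0.813 = 2.168 × 3.701 = 8.024 μm
  Mass loss = 8.024 μm × 7.14 g/cm³ = 57.29 g·m⁻²

D(5) = 57.3 g·m⁻²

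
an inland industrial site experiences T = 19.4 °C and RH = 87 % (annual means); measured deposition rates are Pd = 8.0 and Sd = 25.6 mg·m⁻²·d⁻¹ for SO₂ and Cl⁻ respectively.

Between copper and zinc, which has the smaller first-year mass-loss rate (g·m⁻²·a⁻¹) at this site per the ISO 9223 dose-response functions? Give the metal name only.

zinc

copper: temperature factor f = -0.080·(9.4) = -0.7520
  Pd branch = 0.0053·Pd^0.26·e^(0.059·RH+f) = 0.7273 μm/a
  Sd branch = 0.01025·Sd^0.27·e^(0.036·RH+0.049·T) = 1.459 μm/a
  r_corr = 0.7273 + 1.459 = 2.186 μm/a
  mass loss = 2.186 μm/a × 8.96 g/cm³ = 19.59 g·m⁻²·a⁻¹
zinc: temperature factor f = -0.071·(9.4) = -0.6674
  SO₂ term: 0.0129·8.0^0.44·exp(0.046·87-0.6674) = 0.904
  Cl⁻ term: 0.0175·25.6^0.57·exp(0.008·87+0.085·19.4) = 1.159
  r_corr = 0.904 + 1.159 = 2.063 μm/a
  mass loss = 2.063 μm/a × 7.14 g/cm³ = 14.73 g·m⁻²·a⁻¹
Ordering by g·m⁻²·a⁻¹: copper (19.6) > zinc (14.7)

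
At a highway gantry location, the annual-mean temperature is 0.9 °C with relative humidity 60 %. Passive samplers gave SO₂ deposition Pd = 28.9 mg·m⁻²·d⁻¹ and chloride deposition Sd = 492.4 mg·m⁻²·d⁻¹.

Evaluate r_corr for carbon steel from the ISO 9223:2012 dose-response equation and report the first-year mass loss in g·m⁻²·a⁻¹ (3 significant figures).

carbon steel: temperature factor f = +0.150·(-9.1) = -1.3650
  SO₂ term: 1.77·28.9^0.52·exp(0.02·60-1.3650) = 8.629
  Sd branch = 0.102·Sd^0.62·e^(0.033·RH+0.04·T) = 35.76 μm/a
  r_corr = 8.629 + 35.76 = 44.39 μm/a
Convert to mass loss: 44.39 μm/a × 7.85 g/cm³ = 348.4 g·m⁻²·a⁻¹

r_corr = 348 g·m⁻²·a⁻¹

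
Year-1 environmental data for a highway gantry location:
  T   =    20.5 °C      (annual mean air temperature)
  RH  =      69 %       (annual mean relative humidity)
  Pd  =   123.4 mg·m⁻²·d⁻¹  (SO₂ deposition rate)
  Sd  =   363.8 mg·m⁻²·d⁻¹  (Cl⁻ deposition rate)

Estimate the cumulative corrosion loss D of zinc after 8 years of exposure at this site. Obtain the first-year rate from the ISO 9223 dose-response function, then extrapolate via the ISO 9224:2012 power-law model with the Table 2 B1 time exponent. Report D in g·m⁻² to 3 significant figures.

zinc: f(T) = -0.071·(T−10) [T>10 °C] = -0.7455
  Pd branch = 0.0129·Pd^0.44·e^(0.046·RH+f) = 1.217 μm/a
  Cl⁻ term: 0.0175·363.8^0.57·exp(0.008·69+0.085·20.5) = 5.003
  r_corr = 1.217 + 5.003 = 6.22 μm/a
Long-term exponent b (ISO 9224 Table 2, B1) = 0.813
  D(8) = 6.22 × 8^0.813 = 6.22 × 5.423 = 33.73 μm
  Mass loss = 33.73 μm × 7.14 g/cm³ = 240.8 g·m⁻²

D(8) = 241 g·m⁻²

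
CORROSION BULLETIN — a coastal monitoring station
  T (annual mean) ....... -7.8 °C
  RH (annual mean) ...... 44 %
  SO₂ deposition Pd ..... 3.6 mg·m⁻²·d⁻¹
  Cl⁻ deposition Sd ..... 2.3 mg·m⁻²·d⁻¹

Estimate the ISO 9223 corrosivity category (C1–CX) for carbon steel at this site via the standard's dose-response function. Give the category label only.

carbon steel: temperature factor f = +0.150·(-17.8) = -2.6700
  SO₂ term: 1.77·3.6^0.52·exp(0.02·44-2.6700) = 0.5753
  Sd branch = 0.102·Sd^0.62·e^(0.033·RH+0.04·T) = 0.5345 μm/a
  r_corr = 0.5753 + 0.5345 = 1.11 μm/a
1.11 μm/a falls in (0, 1.3] for carbon steel → category C1

C1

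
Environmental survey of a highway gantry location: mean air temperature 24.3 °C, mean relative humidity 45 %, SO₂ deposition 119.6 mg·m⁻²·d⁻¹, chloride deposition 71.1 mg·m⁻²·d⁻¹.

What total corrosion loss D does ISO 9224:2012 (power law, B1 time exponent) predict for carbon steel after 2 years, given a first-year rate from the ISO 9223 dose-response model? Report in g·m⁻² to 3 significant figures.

D(2) = 462 g·m⁻²

carbon steel: temperature factor f = -0.054·(14.3) = -0.7722
  Pd branch = 1.77·Pd^0.52·e^(0.02·RH+f) = 24.2 μm/a
  Sd branch = 0.102·Sd^0.62·e^(0.033·RH+0.04·T) = 16.74 μm/a
  r_corr = 24.2 + 16.74 = 40.95 μm/a
ISO 9224: D(t) = r_corr · t^b with b = 0.523 (carbon steel, B1)
  D(2) = 40.95 × 2^0.523 = 40.95 × 1.437 = 58.84 μm
  Mass loss = 58.84 μm × 7.85 g/cm³ = 461.9 g·m⁻²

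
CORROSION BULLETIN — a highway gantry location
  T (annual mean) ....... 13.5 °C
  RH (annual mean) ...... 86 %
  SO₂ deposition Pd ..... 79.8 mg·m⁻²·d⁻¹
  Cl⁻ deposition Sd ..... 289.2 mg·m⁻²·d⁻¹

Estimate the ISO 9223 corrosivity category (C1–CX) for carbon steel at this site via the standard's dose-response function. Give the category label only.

carbon steel: temperature factor f = -0.054·(3.5) = -0.1890
  Pd branch = 1.77·Pd^0.52·e^(0.02·RH+f) = 79.78 μm/a
  Cl⁻ term: 0.102·289.2^0.62·exp(0.033·86+0.04·13.5) = 100.4
  sum: 79.78 + 100.4 → r_corr = 180.2 μm/a
Category bounds: 80…200 μm/a bracket r_corr ⇒ C5

C5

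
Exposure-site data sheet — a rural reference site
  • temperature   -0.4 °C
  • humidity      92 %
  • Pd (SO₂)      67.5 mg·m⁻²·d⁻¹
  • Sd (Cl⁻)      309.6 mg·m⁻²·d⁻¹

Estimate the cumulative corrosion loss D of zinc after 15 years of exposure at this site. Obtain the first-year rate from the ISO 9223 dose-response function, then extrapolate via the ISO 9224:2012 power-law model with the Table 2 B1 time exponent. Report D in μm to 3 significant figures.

D(15) = 42.9 μm

zinc: f(T) = +0.038·(T−10) [T≤10 °C] = -0.3952
  SO₂ term: 0.0129·67.5^0.44·exp(0.046·92-0.3952) = 3.818
  Sd branch = 0.0175·Sd^0.57·e^(0.008·RH+0.085·T) = 0.9283 μm/a
  sum: 3.818 + 0.9283 → r_corr = 4.746 μm/a
Long-term exponent b (ISO 9224 Table 2, B1) = 0.813
  D(15) = 4.746 × 15^0.813 = 4.746 × 9.04 = 42.9 μm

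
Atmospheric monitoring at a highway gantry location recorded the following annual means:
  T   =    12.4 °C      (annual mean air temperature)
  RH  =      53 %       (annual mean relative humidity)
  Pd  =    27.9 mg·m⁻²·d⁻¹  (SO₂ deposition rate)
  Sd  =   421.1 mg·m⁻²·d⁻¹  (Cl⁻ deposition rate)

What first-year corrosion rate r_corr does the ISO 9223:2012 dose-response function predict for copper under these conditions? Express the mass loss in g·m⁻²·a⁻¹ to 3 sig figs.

r_corr = 7.93 g·m⁻²·a⁻¹

copper: f(T) = -0.080·(T−10) [T>10 °C] = -0.1920
  SO₂ term: 0.0053·27.9^0.26·exp(0.059·53-0.1920) = 0.237
  Sd branch = 0.01025·Sd^0.27·e^(0.036·RH+0.049·T) = 0.6484 μm/a
  sum: 0.237 + 0.6484 → r_corr = 0.8854 μm/a
Convert to mass loss: 0.8854 μm/a × 8.96 g/cm³ = 7.933 g·m⁻²·a⁻¹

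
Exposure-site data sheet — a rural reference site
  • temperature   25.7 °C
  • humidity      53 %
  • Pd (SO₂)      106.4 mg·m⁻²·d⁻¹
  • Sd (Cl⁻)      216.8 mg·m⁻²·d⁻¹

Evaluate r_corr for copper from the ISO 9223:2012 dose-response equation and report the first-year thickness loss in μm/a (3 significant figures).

copper: temperature factor f = -0.080·(15.7) = -1.2560
  sulphur-dioxide contribution → 0.1158 μm/a
  chloride contribution → 1.04 μm/a
  ⇒ r_corr(copper) = 1.156 μm/a

r_corr = 1.16 μm/a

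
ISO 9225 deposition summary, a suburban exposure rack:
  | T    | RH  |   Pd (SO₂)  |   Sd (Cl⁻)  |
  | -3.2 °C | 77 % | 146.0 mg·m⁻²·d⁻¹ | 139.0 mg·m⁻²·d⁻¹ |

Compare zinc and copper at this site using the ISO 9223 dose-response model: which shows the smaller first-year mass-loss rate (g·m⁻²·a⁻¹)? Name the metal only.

zinc: f(T) = +0.038·(T−10) [T≤10 °C] = -0.5016
  Pd branch = 0.0129·Pd^0.44·e^(0.046·RH+f) = 2.417 μm/a
  Cl⁻ term: 0.0175·139.0^0.57·exp(0.008·77+0.085·-3.2) = 0.4111
  sum: 2.417 + 0.4111 → r_corr = 2.828 μm/a
  mass loss = 2.828 μm/a × 7.14 g/cm³ = 20.19 g·m⁻²·a⁻¹
copper: T≤10 °C ⇒ hinge +0.126·(-3.2−10) = -1.6632
  Pd branch = 0.0053·Pd^0.26·e^(0.059·RH+f) = 0.3449 μm/a
  Sd branch = 0.01025·Sd^0.27·e^(0.036·RH+0.049·T) = 0.531 μm/a
  sum: 0.3449 + 0.531 → r_corr = 0.8759 μm/a
  mass loss = 0.8759 μm/a × 8.96 g/cm³ = 7.848 g·m⁻²·a⁻¹
Ordering by g·m⁻²·a⁻¹: zinc (20.2) > copper (7.85)

copper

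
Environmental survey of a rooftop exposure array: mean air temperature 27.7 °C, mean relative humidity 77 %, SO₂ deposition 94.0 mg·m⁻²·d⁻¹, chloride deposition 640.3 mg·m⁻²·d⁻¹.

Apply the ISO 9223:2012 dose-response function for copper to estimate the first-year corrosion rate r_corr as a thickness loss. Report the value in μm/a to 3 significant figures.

copper: f(T) = -0.080·(T−10) [T>10 °C] = -1.4160
  SO₂ term: 0.0053·94.0^0.26·exp(0.059·77-1.4160) = 0.3938
  Cl⁻ term: 0.01025·640.3^0.27·exp(0.036·77+0.049·27.7) = 3.646
  sum: 0.3938 + 3.646 → r_corr = 4.04 μm/a

r_corr = 4.04 μm/a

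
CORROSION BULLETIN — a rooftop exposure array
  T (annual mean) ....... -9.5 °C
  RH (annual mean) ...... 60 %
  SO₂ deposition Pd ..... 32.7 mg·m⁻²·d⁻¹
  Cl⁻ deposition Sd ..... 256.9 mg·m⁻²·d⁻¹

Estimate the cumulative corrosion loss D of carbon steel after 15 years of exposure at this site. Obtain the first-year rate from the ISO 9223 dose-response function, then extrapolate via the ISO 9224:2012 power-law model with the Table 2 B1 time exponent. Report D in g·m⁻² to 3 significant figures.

D(15) = 572 g·m⁻²

carbon steel: T≤10 °C ⇒ hinge +0.150·(-9.5−10) = -2.9250
  SO₂ term: 1.77·32.7^0.52·exp(0.02·60-2.9250) = 1.934
  Sd branch = 0.102·Sd^0.62·e^(0.033·RH+0.04·T) = 15.76 μm/a
  sum: 1.934 + 15.76 → r_corr = 17.69 μm/a
Power-law: D(15) = r_corr · 15^0.523
  D(15) = 17.69 × 15^0.523 = 17.69 × 4.122 = 72.93 μm
  Mass loss = 72.93 μm × 7.85 g/cm³ = 572.5 g·m⁻²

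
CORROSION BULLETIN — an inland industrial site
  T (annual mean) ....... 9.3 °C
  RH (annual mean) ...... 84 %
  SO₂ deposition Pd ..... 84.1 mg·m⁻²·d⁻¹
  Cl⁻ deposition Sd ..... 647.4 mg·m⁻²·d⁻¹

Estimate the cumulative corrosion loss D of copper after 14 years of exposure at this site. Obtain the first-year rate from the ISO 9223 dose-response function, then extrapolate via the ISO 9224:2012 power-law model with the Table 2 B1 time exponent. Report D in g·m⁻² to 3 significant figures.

copper: f(T) = +0.126·(T−10) [T≤10 °C] = -0.0882
  sulphur-dioxide contribution → 2.182 μm/a
  chloride contribution → 1.91 μm/a
  total first-year rate 4.091 μm/a
ISO 9224: D(t) = r_corr · t^b with b = 0.667 (copper, B1)
  D(14) = 4.091 × 14^0.667 = 4.091 × 5.814 = 23.79 μm
  Mass loss = 23.79 μm × 8.96 g/cm³ = 213.1 g·m⁻²

D(14) = 213 g·m⁻²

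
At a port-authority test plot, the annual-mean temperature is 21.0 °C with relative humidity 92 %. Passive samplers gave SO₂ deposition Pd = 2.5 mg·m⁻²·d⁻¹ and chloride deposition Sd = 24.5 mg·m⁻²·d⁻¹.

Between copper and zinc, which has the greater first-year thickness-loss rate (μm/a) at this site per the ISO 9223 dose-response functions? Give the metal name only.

copper: temperature factor f = -0.080·(11.0) = -0.8800
  Pd branch = 0.0053·Pd^0.26·e^(0.059·RH+f) = 0.6352 μm/a
  Sd branch = 0.01025·Sd^0.27·e^(0.036·RH+0.049·T) = 1.867 μm/a
  sum: 0.6352 + 1.867 → r_corr = 2.502 μm/a
zinc: temperature factor f = -0.071·(11.0) = -0.7810
  Pd branch = 0.0129·Pd^0.44·e^(0.046·RH+f) = 0.6087 μm/a
  Sd branch = 0.0175·Sd^0.57·e^(0.008·RH+0.085·T) = 1.348 μm/a
  r_corr = 0.6087 + 1.348 = 1.957 μm/a
Ordering by μm/a: copper (2.5) > zinc (1.96)

copper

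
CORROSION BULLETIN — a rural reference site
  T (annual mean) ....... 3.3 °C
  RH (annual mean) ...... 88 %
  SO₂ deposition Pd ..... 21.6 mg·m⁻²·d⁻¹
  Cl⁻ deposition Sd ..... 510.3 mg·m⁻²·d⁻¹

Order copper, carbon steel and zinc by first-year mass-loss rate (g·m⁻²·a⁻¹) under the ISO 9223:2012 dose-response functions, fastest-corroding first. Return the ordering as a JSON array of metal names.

copper: f(T) = +0.126·(T−10) [T≤10 °C] = -0.8442
  SO₂ term: 0.0053·21.6^0.26·exp(0.059·88-0.8442) = 0.9109
  Cl⁻ term: 0.01025·510.3^0.27·exp(0.036·88+0.049·3.3) = 1.541
  sum: 0.9109 + 1.541 → r_corr = 2.452 μm/a
  mass loss = 2.452 μm/a × 8.96 g/cm³ = 21.97 g·m⁻²·a⁻¹
carbon steel: T≤10 °C ⇒ hinge +0.150·(3.3−10) = -1.0050
  Pd branch = 1.77·Pd^0.52·e^(0.02·RH+f) = 18.61 μm/a
  Sd branch = 0.102·Sd^0.62·e^(0.033·RH+0.04·T) = 101.4 μm/a
  r_corr = 18.61 + 101.4 = 120 μm/a
  mass loss = 120 μm/a × 7.85 g/cm³ = 942 g·m⁻²·a⁻¹
zinc: T≤10 °C ⇒ hinge +0.038·(3.3−10) = -0.2546
  Pd branch = 0.0129·Pd^0.44·e^(0.046·RH+f) = 2.214 μm/a
  Sd branch = 0.0175·Sd^0.57·e^(0.008·RH+0.085·T) = 1.637 μm/a
  r_corr = 2.214 + 1.637 = 3.851 μm/a
  mass loss = 3.851 μm/a × 7.14 g/cm³ = 27.5 g·m⁻²·a⁻¹
Ordering by g·m⁻²·a⁻¹: carbon steel (942) > zinc (27.5) > copper (22)

["carbon steel", "zinc", "copper"]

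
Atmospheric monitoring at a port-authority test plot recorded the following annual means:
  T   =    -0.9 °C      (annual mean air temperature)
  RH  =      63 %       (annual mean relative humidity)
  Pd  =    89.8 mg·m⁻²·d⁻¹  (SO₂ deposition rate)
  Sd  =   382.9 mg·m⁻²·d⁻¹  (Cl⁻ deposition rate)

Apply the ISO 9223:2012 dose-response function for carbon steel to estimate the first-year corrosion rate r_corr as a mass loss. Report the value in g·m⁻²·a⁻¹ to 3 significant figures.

carbon steel: T≤10 °C ⇒ hinge +0.150·(-0.9−10) = -1.6350
  sulphur-dioxide contribution → 12.61 μm/a
  chloride contribution → 31.43 μm/a
  total first-year rate 44.05 μm/a
Convert to mass loss: 44.05 μm/a × 7.85 g/cm³ = 345.8 g·m⁻²·a⁻¹

r_corr = 346 g·m⁻²·a⁻¹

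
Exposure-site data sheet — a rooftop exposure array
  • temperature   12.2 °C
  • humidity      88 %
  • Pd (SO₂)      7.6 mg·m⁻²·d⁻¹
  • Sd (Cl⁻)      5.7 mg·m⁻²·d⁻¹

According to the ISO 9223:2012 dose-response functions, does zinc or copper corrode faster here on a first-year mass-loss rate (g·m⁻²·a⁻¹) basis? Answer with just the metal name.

zinc: temperature factor f = -0.071·(2.2) = -0.1562
  SO₂ term: 0.0129·7.6^0.44·exp(0.046·88-0.1562) = 1.543
  Cl⁻ term: 0.0175·5.7^0.57·exp(0.008·88+0.085·12.2) = 0.2691
  r_corr = 1.543 + 0.2691 = 1.812 μm/a
  mass loss = 1.812 μm/a × 7.14 g/cm³ = 12.94 g·m⁻²·a⁻¹
copper: temperature factor f = -0.080·(2.2) = -0.1760
  Pd branch = 0.0053·Pd^0.26·e^(0.059·RH+f) = 1.354 μm/a
  Sd branch = 0.01025·Sd^0.27·e^(0.036·RH+0.049·T) = 0.7084 μm/a
  sum: 1.354 + 0.7084 → r_corr = 2.063 μm/a
  mass loss = 2.063 μm/a × 8.96 g/cm³ = 18.48 g·m⁻²·a⁻¹
Ordering by g·m⁻²·a⁻¹: copper (18.5) > zinc (12.9)

copper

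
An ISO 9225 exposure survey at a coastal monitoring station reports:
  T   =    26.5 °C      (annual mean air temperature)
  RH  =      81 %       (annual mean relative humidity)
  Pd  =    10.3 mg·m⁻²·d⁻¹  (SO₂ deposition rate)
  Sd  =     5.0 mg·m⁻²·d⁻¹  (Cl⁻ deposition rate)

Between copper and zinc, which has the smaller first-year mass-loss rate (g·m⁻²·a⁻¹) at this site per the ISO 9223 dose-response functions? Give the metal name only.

zinc

copper: f(T) = -0.080·(T−10) [T>10 °C] = -1.3200
  SO₂ term: 0.0053·10.3^0.26·exp(0.059·81-1.3200) = 0.3089
  Cl⁻ term: 0.01025·5.0^0.27·exp(0.036·81+0.049·26.5) = 1.071
  sum: 0.3089 + 1.071 → r_corr = 1.38 μm/a
  mass loss = 1.38 μm/a × 8.96 g/cm³ = 12.36 g·m⁻²·a⁻¹
zinc: T>10 °C ⇒ hinge -0.071·(26.5−10) = -1.1715
  Pd branch = 0.0129·Pd^0.44·e^(0.046·RH+f) = 0.4631 μm/a
  Cl⁻ term: 0.0175·5.0^0.57·exp(0.008·81+0.085·26.5) = 0.7964
  sum: 0.4631 + 0.7964 → r_corr = 1.259 μm/a
  mass loss = 1.259 μm/a × 7.14 g/cm³ = 8.992 g·m⁻²·a⁻¹
Ordering by g·m⁻²·a⁻¹: copper (12.4) > zinc (8.99)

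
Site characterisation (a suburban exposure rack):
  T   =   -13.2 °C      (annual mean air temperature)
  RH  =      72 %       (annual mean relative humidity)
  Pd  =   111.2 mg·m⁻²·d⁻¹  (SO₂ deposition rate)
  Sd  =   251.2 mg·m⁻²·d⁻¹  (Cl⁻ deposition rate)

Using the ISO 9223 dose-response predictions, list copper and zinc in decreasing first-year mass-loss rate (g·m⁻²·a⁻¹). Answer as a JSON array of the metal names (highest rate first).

["zinc", "copper"]

copper: temperature factor f = +0.126·(-23.2) = -2.9232
  SO₂ term: 0.0053·111.2^0.26·exp(0.059·72-2.9232) = 0.06786
  Sd branch = 0.01025·Sd^0.27·e^(0.036·RH+0.049·T) = 0.3188 μm/a
  sum: 0.06786 + 0.3188 → r_corr = 0.3867 μm/a
  mass loss = 0.3867 μm/a × 8.96 g/cm³ = 3.464 g·m⁻²·a⁻¹
zinc: temperature factor f = +0.038·(-23.2) = -0.8816
  Pd branch = 0.0129·Pd^0.44·e^(0.046·RH+f) = 1.165 μm/a
  Sd branch = 0.0175·Sd^0.57·e^(0.008·RH+0.085·T) = 0.2366 μm/a
  r_corr = 1.165 + 0.2366 = 1.402 μm/a
  mass loss = 1.402 μm/a × 7.14 g/cm³ = 10.01 g·m⁻²·a⁻¹
Ordering by g·m⁻²·a⁻¹: zinc (10) > copper (3.46)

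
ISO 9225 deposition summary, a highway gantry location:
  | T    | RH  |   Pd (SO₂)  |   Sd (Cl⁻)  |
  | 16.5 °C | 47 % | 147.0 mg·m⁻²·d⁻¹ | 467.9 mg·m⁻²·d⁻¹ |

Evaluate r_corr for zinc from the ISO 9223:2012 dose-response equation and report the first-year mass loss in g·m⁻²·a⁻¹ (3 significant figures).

r_corr = 29.1 g·m⁻²·a⁻¹

zinc: temperature factor f = -0.071·(6.5) = -0.4615
  Pd branch = 0.0129·Pd^0.44·e^(0.046·RH+f) = 0.6349 μm/a
  Sd branch = 0.0175·Sd^0.57·e^(0.008·RH+0.085·T) = 3.447 μm/a
  sum: 0.6349 + 3.447 → r_corr = 4.082 μm/a
Convert to mass loss: 4.082 μm/a × 7.14 g/cm³ = 29.14 g·m⁻²·a⁻¹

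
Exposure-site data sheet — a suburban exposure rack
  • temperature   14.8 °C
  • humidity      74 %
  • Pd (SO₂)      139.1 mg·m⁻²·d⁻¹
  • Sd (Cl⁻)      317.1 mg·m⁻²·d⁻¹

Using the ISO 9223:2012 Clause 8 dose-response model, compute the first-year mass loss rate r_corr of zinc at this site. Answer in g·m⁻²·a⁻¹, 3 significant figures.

zinc: T>10 °C ⇒ hinge -0.071·(14.8−10) = -0.3408
  SO₂ term: 0.0129·139.1^0.44·exp(0.046·74-0.3408) = 2.421
  Cl⁻ term: 0.0175·317.1^0.57·exp(0.008·74+0.085·14.8) = 2.966
  r_corr = 2.421 + 2.966 = 5.387 μm/a
Convert to mass loss: 5.387 μm/a × 7.14 g/cm³ = 38.46 g·m⁻²·a⁻¹

r_corr = 38.5 g·m⁻²·a⁻¹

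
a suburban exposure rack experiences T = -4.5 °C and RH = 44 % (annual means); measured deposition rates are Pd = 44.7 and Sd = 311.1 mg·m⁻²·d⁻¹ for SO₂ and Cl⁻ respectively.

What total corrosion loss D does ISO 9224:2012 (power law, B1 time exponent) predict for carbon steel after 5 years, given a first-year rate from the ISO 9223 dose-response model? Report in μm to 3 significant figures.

carbon steel: T≤10 °C ⇒ hinge +0.150·(-4.5−10) = -2.1750
  SO₂ term: 1.77·44.7^0.52·exp(0.02·44-2.1750) = 3.497
  Sd branch = 0.102·Sd^0.62·e^(0.033·RH+0.04·T) = 12.78 μm/a
  r_corr = 3.497 + 12.78 = 16.28 μm/a
ISO 9224: D(t) = r_corr · t^b with b = 0.523 (carbon steel, B1)
  D(5) = 16.28 × 5^0.523 = 16.28 × 2.32 = 37.78 μm

D(5) = 37.8 μm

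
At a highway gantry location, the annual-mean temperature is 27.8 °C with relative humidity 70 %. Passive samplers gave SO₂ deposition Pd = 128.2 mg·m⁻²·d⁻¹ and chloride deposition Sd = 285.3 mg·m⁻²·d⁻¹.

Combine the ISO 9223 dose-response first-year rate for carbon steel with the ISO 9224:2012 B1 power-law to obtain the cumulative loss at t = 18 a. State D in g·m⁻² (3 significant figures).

carbon steel: f(T) = -0.054·(T−10) [T>10 °C] = -0.9612
  Pd branch = 1.77·Pd^0.52·e^(0.02·RH+f) = 34.25 μm/a
  Cl⁻ term: 0.102·285.3^0.62·exp(0.033·70+0.04·27.8) = 104
  r_corr = 34.25 + 104 = 138.3 μm/a
ISO 9224: D(t) = r_corr · t^b with b = 0.523 (carbon steel, B1)
  D(18) = 138.3 × 18^0.523 = 138.3 × 4.534 = 626.9 μm
  Mass loss = 626.9 μm × 7.85 g/cm³ = 4921 g·m⁻²

D(18) = 4.92e+03 g·m⁻²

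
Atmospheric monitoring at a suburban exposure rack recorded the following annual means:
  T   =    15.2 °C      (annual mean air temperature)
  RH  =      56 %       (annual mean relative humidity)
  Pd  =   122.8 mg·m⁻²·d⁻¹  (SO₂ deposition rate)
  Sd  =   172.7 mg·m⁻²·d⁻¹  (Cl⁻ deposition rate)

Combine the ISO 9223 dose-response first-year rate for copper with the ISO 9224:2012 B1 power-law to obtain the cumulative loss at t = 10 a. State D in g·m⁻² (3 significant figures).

D(10) = 40.9 g·m⁻²

copper: T>10 °C ⇒ hinge -0.080·(15.2−10) = -0.4160
  sulphur-dioxide contribution → 0.3324 μm/a
  chloride contribution → 0.6513 μm/a
  ⇒ r_corr(copper) = 0.9838 μm/a
Power-law: D(10) = r_corr · 10^0.667
  D(10) = 0.9838 × 10^0.667 = 0.9838 × 4.645 = 4.57 μm
  Mass loss = 4.57 μm × 8.96 g/cm³ = 40.94 g·m⁻²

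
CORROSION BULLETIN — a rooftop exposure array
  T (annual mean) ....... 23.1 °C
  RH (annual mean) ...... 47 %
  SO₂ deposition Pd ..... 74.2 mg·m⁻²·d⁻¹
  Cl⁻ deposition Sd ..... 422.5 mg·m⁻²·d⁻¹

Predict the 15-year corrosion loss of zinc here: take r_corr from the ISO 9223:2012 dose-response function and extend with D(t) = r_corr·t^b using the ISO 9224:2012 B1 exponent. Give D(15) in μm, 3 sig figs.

D(15) = 54.2 μm

zinc: temperature factor f = -0.071·(13.1) = -0.9301
  sulphur-dioxide contribution → 0.2942 μm/a
  chloride contribution → 5.699 μm/a
  ⇒ r_corr(zinc) = 5.993 μm/a
Long-term exponent b (ISO 9224 Table 2, B1) = 0.813
  D(15) = 5.993 × 15^0.813 = 5.993 × 9.04 = 54.18 μm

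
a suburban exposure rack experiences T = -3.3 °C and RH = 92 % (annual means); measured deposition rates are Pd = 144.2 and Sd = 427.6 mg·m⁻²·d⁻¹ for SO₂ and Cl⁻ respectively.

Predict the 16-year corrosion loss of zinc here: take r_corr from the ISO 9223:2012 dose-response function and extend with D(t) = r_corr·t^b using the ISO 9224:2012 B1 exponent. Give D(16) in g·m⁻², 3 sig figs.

zinc: T≤10 °C ⇒ hinge +0.038·(-3.3−10) = -0.5054
  sulphur-dioxide contribution → 4.775 μm/a
  chloride contribution → 0.8721 μm/a
  ⇒ r_corr(zinc) = 5.647 μm/a
ISO 9224: D(t) = r_corr · t^b with b = 0.813 (zinc, B1)
  D(16) = 5.647 × 16^0.813 = 5.647 × 9.527 = 53.8 μm
  Mass loss = 53.8 μm × 7.14 g/cm³ = 384.1 g·m⁻²

D(16) = 384 g·m⁻²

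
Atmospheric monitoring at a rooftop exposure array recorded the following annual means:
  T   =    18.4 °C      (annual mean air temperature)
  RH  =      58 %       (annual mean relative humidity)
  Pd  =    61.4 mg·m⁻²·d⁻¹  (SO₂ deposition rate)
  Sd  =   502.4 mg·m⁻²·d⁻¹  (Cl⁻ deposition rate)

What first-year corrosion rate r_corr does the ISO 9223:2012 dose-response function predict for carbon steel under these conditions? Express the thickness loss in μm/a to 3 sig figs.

r_corr = 98.8 μm/a

carbon steel: temperature factor f = -0.054·(8.4) = -0.4536
  Pd branch = 1.77·Pd^0.52·e^(0.02·RH+f) = 30.52 μm/a
  Cl⁻ term: 0.102·502.4^0.62·exp(0.033·58+0.04·18.4) = 68.25
  r_corr = 30.52 + 68.25 = 98.78 μm/a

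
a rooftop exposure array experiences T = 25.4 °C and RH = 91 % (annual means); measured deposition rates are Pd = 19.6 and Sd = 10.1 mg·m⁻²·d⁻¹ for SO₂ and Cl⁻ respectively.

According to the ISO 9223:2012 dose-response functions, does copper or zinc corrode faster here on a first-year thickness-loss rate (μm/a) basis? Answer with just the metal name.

copper: temperature factor f = -0.080·(15.4) = -1.2320
  Pd branch = 0.0053·Pd^0.26·e^(0.059·RH+f) = 0.7193 μm/a
  Cl⁻ term: 0.01025·10.1^0.27·exp(0.036·91+0.049·25.4) = 1.759
  sum: 0.7193 + 1.759 → r_corr = 2.478 μm/a
zinc: f(T) = -0.071·(T−10) [T>10 °C] = -1.0934
  SO₂ term: 0.0129·19.6^0.44·exp(0.046·91-1.0934) = 1.053
  Sd branch = 0.0175·Sd^0.57·e^(0.008·RH+0.085·T) = 1.173 μm/a
  sum: 1.053 + 1.173 → r_corr = 2.226 μm/a
Ordering by μm/a: copper (2.48) > zinc (2.23)

copper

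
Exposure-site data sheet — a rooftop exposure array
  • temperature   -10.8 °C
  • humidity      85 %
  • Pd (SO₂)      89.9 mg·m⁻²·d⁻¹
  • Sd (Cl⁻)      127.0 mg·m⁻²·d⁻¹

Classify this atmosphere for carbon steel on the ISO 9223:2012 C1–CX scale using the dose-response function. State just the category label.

carbon steel: f(T) = +0.150·(T−10) [T≤10 °C] = -3.1200
  Pd branch = 1.77·Pd^0.52·e^(0.02·RH+f) = 4.438 μm/a
  Cl⁻ term: 0.102·127.0^0.62·exp(0.033·85+0.04·-10.8) = 22.06
  r_corr = 4.438 + 22.06 = 26.5 μm/a
26.5 μm/a falls in (25, 50] for carbon steel → category C3

C3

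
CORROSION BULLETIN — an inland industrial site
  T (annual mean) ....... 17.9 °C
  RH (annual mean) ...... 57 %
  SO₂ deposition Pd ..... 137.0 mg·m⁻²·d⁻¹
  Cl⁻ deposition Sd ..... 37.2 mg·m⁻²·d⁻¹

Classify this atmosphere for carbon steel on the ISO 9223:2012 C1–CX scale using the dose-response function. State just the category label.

C4

carbon steel: temperature factor f = -0.054·(7.9) = -0.4266
  SO₂ term: 1.77·137.0^0.52·exp(0.02·57-0.4266) = 46.65
  Cl⁻ term: 0.102·37.2^0.62·exp(0.033·57+0.04·17.9) = 12.89
  sum: 46.65 + 12.89 → r_corr = 59.54 μm/a
Category bounds: 50…80 μm/a bracket r_corr ⇒ C4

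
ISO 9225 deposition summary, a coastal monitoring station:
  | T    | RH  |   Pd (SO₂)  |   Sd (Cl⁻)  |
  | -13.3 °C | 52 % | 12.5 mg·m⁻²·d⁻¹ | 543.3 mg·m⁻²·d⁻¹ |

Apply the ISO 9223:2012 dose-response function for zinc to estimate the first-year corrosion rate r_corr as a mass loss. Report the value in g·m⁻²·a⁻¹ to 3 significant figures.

r_corr = 3.48 g·m⁻²·a⁻¹

zinc: temperature factor f = +0.038·(-23.3) = -0.8854
  sulphur-dioxide contribution → 0.1768 μm/a
  chloride contribution → 0.3102 μm/a
  ⇒ r_corr(zinc) = 0.4871 μm/a
Convert to mass loss: 0.4871 μm/a × 7.14 g/cm³ = 3.478 g·m⁻²·a⁻¹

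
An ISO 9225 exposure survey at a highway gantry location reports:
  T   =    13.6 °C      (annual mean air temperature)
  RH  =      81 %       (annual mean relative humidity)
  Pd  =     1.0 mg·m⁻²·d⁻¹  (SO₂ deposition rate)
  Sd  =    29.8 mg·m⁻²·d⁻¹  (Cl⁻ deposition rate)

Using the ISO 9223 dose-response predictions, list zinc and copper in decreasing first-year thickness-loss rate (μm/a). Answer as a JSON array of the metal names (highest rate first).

zinc: T>10 °C ⇒ hinge -0.071·(13.6−10) = -0.2556
  SO₂ term: 0.0129·1.0^0.44·exp(0.046·81-0.2556) = 0.4147
  Sd branch = 0.0175·Sd^0.57·e^(0.008·RH+0.085·T) = 0.7359 μm/a
  sum: 0.4147 + 0.7359 → r_corr = 1.151 μm/a
copper: T>10 °C ⇒ hinge -0.080·(13.6−10) = -0.2880
  SO₂ term: 0.0053·1.0^0.26·exp(0.059·81-0.2880) = 0.4728
  Sd branch = 0.01025·Sd^0.27·e^(0.036·RH+0.049·T) = 0.9217 μm/a
  r_corr = 0.4728 + 0.9217 = 1.394 μm/a
Ordering by μm/a: copper (1.39) > zinc (1.15)

["copper", "zinc"]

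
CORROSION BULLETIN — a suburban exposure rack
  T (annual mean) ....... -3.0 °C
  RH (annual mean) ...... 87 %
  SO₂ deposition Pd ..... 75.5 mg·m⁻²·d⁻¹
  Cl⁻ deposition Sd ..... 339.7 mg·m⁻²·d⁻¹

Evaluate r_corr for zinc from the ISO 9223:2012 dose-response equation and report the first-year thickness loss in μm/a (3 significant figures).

r_corr = 3.64 μm/a

zinc: T≤10 °C ⇒ hinge +0.038·(-3.0−10) = -0.4940
  SO₂ term: 0.0129·75.5^0.44·exp(0.046·87-0.4940) = 2.887
  Cl⁻ term: 0.0175·339.7^0.57·exp(0.008·87+0.085·-3.0) = 0.7539
  r_corr = 2.887 + 0.7539 = 3.64 μm/a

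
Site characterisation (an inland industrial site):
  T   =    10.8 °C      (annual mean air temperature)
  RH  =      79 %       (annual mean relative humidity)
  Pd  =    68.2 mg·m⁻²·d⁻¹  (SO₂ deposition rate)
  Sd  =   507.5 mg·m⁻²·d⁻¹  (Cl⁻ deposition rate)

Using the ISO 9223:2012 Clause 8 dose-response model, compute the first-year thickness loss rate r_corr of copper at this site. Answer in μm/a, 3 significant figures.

copper: temperature factor f = -0.080·(0.8) = -0.0640
  sulphur-dioxide contribution → 1.576 μm/a
  chloride contribution → 1.608 μm/a
  ⇒ r_corr(copper) = 3.183 μm/a

r_corr = 3.18 μm/a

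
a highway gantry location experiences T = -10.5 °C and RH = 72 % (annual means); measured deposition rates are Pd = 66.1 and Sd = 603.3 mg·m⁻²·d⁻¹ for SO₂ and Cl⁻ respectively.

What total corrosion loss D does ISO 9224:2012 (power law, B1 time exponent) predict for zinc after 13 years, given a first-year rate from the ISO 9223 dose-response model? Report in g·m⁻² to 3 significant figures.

zinc: T≤10 °C ⇒ hinge +0.038·(-10.5−10) = -0.7790
  SO₂ term: 0.0129·66.1^0.44·exp(0.046·72-0.7790) = 1.027
  Cl⁻ term: 0.0175·603.3^0.57·exp(0.008·72+0.085·-10.5) = 0.4903
  r_corr = 1.027 + 0.4903 = 1.517 μm/a
Power-law: D(13) = r_corr · 13^0.813
  D(13) = 1.517 × 13^0.813 = 1.517 × 8.047 = 12.21 μm
  Mass loss = 12.21 μm × 7.14 g/cm³ = 87.18 g·m⁻²

D(13) = 87.2 g·m⁻²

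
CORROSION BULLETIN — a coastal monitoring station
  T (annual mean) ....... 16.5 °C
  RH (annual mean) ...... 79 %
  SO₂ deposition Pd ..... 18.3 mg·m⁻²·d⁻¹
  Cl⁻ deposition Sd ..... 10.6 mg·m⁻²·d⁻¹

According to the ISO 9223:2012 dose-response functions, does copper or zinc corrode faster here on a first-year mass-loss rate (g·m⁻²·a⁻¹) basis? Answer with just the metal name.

copper: T>10 °C ⇒ hinge -0.080·(16.5−10) = -0.5200
  sulphur-dioxide contribution → 0.7095 μm/a
  chloride contribution → 0.7479 μm/a
  ⇒ r_corr(copper) = 1.457 μm/a
  mass loss = 1.457 μm/a × 8.96 g/cm³ = 13.06 g·m⁻²·a⁻¹
zinc: f(T) = -0.071·(T−10) [T>10 °C] = -0.4615
  sulphur-dioxide contribution → 1.106 μm/a
  chloride contribution → 0.5141 μm/a
  total first-year rate 1.62 μm/a
  mass loss = 1.62 μm/a × 7.14 g/cm³ = 11.57 g·m⁻²·a⁻¹
Ordering by g·m⁻²·a⁻¹: copper (13.1) > zinc (11.6)

copper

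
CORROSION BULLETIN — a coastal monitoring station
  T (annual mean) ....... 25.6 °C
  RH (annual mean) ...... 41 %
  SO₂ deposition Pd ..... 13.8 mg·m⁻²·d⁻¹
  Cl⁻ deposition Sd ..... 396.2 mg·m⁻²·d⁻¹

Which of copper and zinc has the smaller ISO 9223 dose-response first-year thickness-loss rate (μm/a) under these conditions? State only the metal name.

copper: f(T) = -0.080·(T−10) [T>10 °C] = -1.2480
  Pd branch = 0.0053·Pd^0.26·e^(0.059·RH+f) = 0.03382 μm/a
  Sd branch = 0.01025·Sd^0.27·e^(0.036·RH+0.049·T) = 0.7906 μm/a
  r_corr = 0.03382 + 0.7906 = 0.8244 μm/a
zinc: temperature factor f = -0.071·(15.6) = -1.1076
  Pd branch = 0.0129·Pd^0.44·e^(0.046·RH+f) = 0.08916 μm/a
  Sd branch = 0.0175·Sd^0.57·e^(0.008·RH+0.085·T) = 6.476 μm/a
  r_corr = 0.08916 + 6.476 = 6.565 μm/a
Ordering by μm/a: zinc (6.57) > copper (0.824)

copper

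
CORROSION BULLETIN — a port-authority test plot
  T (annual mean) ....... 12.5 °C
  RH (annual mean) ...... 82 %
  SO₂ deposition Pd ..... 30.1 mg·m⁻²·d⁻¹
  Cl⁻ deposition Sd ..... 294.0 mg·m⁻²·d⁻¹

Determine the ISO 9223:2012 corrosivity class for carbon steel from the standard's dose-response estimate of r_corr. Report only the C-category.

C5

carbon steel: T>10 °C ⇒ hinge -0.054·(12.5−10) = -0.1350
  sulphur-dioxide contribution → 46.82 μm/a
  chloride contribution → 85.37 μm/a
  ⇒ r_corr(carbon steel) = 132.2 μm/a
Category bounds: 80…200 μm/a bracket r_corr ⇒ C5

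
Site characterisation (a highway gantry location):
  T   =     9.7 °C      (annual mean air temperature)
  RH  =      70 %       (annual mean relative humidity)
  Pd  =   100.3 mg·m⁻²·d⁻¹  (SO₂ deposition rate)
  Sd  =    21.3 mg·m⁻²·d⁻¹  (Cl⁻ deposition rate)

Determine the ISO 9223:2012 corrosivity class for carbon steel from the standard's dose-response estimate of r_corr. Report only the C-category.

C5

carbon steel: f(T) = +0.150·(T−10) [T≤10 °C] = -0.0450
  SO₂ term: 1.77·100.3^0.52·exp(0.02·70-0.0450) = 75.36
  Cl⁻ term: 0.102·21.3^0.62·exp(0.033·70+0.04·9.7) = 10.09
  r_corr = 75.36 + 10.09 = 85.45 μm/a
ISO 9223 Table 2 (carbon steel): 80 < 85.4 ≤ 200 μm/a ⇒ C5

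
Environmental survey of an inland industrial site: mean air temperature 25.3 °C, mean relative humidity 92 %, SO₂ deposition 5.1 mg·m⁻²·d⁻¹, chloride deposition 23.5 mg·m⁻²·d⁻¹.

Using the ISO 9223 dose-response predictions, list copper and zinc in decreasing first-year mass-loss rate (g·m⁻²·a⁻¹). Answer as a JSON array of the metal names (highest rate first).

copper: f(T) = -0.080·(T−10) [T>10 °C] = -1.2240
  Pd branch = 0.0053·Pd^0.26·e^(0.059·RH+f) = 0.542 μm/a
  Cl⁻ term: 0.01025·23.5^0.27·exp(0.036·92+0.049·25.3) = 2.279
  r_corr = 0.542 + 2.279 = 2.821 μm/a
  mass loss = 2.821 μm/a × 8.96 g/cm³ = 25.27 g·m⁻²·a⁻¹
zinc: f(T) = -0.071·(T−10) [T>10 °C] = -1.0863
  Pd branch = 0.0129·Pd^0.44·e^(0.046·RH+f) = 0.6139 μm/a
  Cl⁻ term: 0.0175·23.5^0.57·exp(0.008·92+0.085·25.3) = 1.897
  r_corr = 0.6139 + 1.897 = 2.511 μm/a
  mass loss = 2.511 μm/a × 7.14 g/cm³ = 17.93 g·m⁻²·a⁻¹
Ordering by g·m⁻²·a⁻¹: copper (25.3) > zinc (17.9)

["copper", "zinc"]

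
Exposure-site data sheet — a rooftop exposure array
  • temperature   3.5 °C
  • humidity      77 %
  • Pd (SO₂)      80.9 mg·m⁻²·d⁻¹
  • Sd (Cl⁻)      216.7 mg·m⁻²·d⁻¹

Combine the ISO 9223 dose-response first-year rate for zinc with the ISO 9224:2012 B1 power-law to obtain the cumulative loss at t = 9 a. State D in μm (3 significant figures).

D(9) = 19.9 μm

zinc: T≤10 °C ⇒ hinge +0.038·(3.5−10) = -0.2470
  sulphur-dioxide contribution → 2.405 μm/a
  chloride contribution → 0.9358 μm/a
  total first-year rate 3.341 μm/a
Power-law: D(9) = r_corr · 9^0.813
  D(9) = 3.341 × 9^0.813 = 3.341 × 5.968 = 19.94 μm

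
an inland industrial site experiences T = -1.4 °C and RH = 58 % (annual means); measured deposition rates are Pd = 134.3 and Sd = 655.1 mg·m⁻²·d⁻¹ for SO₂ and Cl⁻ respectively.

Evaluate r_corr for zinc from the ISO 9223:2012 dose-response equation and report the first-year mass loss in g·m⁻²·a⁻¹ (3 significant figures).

r_corr = 14.5 g·m⁻²·a⁻¹

zinc: f(T) = +0.038·(T−10) [T≤10 °C] = -0.4332
  SO₂ term: 0.0129·134.3^0.44·exp(0.046·58-0.4332) = 1.041
  Cl⁻ term: 0.0175·655.1^0.57·exp(0.008·58+0.085·-1.4) = 0.9958
  r_corr = 1.041 + 0.9958 = 2.037 μm/a
Convert to mass loss: 2.037 μm/a × 7.14 g/cm³ = 14.54 g·m⁻²·a⁻¹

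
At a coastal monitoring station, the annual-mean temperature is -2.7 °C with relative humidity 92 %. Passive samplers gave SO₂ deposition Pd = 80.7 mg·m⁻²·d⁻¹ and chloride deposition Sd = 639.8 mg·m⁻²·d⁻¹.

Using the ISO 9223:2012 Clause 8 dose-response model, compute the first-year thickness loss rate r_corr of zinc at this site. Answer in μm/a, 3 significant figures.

r_corr = 4.94 μm/a

zinc: f(T) = +0.038·(T−10) [T≤10 °C] = -0.4826
  SO₂ term: 0.0129·80.7^0.44·exp(0.046·92-0.4826) = 3.784
  Cl⁻ term: 0.0175·639.8^0.57·exp(0.008·92+0.085·-2.7) = 1.155
  r_corr = 3.784 + 1.155 = 4.939 μm/a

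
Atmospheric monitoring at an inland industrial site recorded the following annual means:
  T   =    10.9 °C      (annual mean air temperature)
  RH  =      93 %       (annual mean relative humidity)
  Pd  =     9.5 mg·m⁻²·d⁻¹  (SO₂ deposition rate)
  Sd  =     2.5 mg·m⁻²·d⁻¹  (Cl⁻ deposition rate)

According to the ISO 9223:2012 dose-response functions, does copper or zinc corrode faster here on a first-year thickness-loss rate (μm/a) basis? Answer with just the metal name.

copper

copper: T>10 °C ⇒ hinge -0.080·(10.9−10) = -0.0720
  Pd branch = 0.0053·Pd^0.26·e^(0.059·RH+f) = 2.139 μm/a
  Cl⁻ term: 0.01025·2.5^0.27·exp(0.036·93+0.049·10.9) = 0.637
  sum: 2.139 + 0.637 → r_corr = 2.776 μm/a
zinc: temperature factor f = -0.071·(0.9) = -0.0639
  Pd branch = 0.0129·Pd^0.44·e^(0.046·RH+f) = 2.349 μm/a
  Cl⁻ term: 0.0175·2.5^0.57·exp(0.008·93+0.085·10.9) = 0.1568
  sum: 2.349 + 0.1568 → r_corr = 2.506 μm/a
Ordering by μm/a: copper (2.78) > zinc (2.51)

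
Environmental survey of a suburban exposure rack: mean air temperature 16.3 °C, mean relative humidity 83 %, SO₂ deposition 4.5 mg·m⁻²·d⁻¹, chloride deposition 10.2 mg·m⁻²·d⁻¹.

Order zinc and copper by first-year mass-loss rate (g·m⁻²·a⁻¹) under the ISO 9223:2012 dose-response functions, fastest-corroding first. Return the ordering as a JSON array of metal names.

zinc: f(T) = -0.071·(T−10) [T>10 °C] = -0.4473
  Pd branch = 0.0129·Pd^0.44·e^(0.046·RH+f) = 0.7276 μm/a
  Cl⁻ term: 0.0175·10.2^0.57·exp(0.008·83+0.085·16.3) = 0.5105
  r_corr = 0.7276 + 0.5105 = 1.238 μm/a
  mass loss = 1.238 μm/a × 7.14 g/cm³ = 8.84 g·m⁻²·a⁻¹
copper: T>10 °C ⇒ hinge -0.080·(16.3−10) = -0.5040
  Pd branch = 0.0053·Pd^0.26·e^(0.059·RH+f) = 0.6338 μm/a
  Sd branch = 0.01025·Sd^0.27·e^(0.036·RH+0.049·T) = 0.8464 μm/a
  r_corr = 0.6338 + 0.8464 = 1.48 μm/a
  mass loss = 1.48 μm/a × 8.96 g/cm³ = 13.26 g·m⁻²·a⁻¹
Ordering by g·m⁻²·a⁻¹: copper (13.3) > zinc (8.84)

["copper", "zinc"]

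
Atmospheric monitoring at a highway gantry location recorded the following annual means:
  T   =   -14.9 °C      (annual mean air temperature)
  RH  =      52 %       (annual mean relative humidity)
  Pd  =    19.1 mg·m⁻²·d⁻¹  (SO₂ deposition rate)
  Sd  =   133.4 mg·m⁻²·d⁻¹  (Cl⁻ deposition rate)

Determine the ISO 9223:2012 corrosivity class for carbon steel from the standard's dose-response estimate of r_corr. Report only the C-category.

carbon steel: f(T) = +0.150·(T−10) [T≤10 °C] = -3.7350
  sulphur-dioxide contribution → 0.5542 μm/a
  chloride contribution → 6.495 μm/a
  ⇒ r_corr(carbon steel) = 7.05 μm/a
ISO 9223 Table 2 (carbon steel): 1.3 < 7.05 ≤ 25 μm/a ⇒ C2

C2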